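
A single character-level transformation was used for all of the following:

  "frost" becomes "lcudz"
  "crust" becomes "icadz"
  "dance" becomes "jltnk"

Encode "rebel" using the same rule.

Shifts by position in frost: pos 0: f→l (+6), pos 1: r→c (+11), pos 2: o→u (+6), pos 3: s→d (+11) — repeating every 2. A repeating key of period 2 is used — shifts +6, +11 over and over.
Applying it to rebel: r+6=x, e+11=p, b+6=h, e+11=p, l+6=r.

xphpr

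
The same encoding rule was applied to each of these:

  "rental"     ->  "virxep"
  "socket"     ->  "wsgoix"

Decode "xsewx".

toast

Compare letters: r→v is +4, e→i is +4, n→r is +4 — a constant shift. Each letter is shifted forward by 4 in the alphabet (a Caesar shift of +4).
Undoing it on xsewx: x−4=t, s−4=o, e−4=a, w−4=s, x−4=t.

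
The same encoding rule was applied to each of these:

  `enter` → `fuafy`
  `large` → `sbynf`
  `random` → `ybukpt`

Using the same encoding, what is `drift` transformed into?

The shift depends on letter class: consonant n→u is +7, but vowel e→f is +1. Two shifts are in play — +1 for a/e/i/o/u, +7 for every other letter.
On drift: d(cons)+7=k, r(cons)+7=y, i(vowel)+1=j, f(cons)+7=m, t(cons)+7=a.

kyjma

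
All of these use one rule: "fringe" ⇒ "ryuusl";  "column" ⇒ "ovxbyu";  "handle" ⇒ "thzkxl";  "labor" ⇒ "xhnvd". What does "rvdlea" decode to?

Shifts by position in fringe: pos 0: f→r (+12), pos 1: r→y (+7), pos 2: i→u (+12), pos 3: n→u (+7) — repeating every 2. A repeating key of period 2 is used — shifts +12, +7 over and over.
Reversing it on rvdlea: r−12=f, v−7=o, d−12=r, l−7=e, e−12=s, a−7=t.

forest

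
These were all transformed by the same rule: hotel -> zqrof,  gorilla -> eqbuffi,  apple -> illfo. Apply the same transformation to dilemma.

This is an affine cipher: with a=0,…,z=25, each position x becomes (21x+8) mod 26.
For dilemma: d(3)→21·3+8≡19=t; i(8)→21·8+8≡20=u; l(11)→21·11+8≡5=f; e(4)→21·4+8≡14=o; m(12)→21·12+8≡0=a; m(12)→21·12+8≡0=a; a(0)→21·0+8≡8=i (all mod 26).

tufoaai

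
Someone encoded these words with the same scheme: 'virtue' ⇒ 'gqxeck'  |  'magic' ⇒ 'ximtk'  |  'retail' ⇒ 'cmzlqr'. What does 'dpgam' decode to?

It's a Vigenère-style cipher with numeric key [11,8,6]: position i shifts by key[i mod 3].
Undoing it on dpgam: d−11=s, p−8=h, g−6=a, a−11=p, m−8=e.

shape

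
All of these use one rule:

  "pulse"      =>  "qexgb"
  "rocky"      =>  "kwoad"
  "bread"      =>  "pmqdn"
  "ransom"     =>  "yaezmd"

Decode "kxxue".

silly

Read the word backwards and shift each letter +12.
Undoing it on kxxue: shift back: k−12=y, x−12=l, x−12=l, u−12=i, e−12=s → yllis; then reverse → silly.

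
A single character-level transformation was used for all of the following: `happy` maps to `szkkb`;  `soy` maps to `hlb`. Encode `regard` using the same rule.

Each pair mirrors across the alphabet (h↔s, a↔z, p↔k): positions sum to 25. This is the alphabet-reversal cipher (Atbash): a becomes z, b becomes y, etc.
Applying it to regard: r↔i, e↔v, g↔t, a↔z, r↔i, d↔w.

ivtziw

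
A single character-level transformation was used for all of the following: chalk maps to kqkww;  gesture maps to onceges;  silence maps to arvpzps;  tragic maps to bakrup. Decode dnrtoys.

vehicle

In chalk: c→k is +8, h→q is +9, a→k is +10, l→w is +11 — the shift increases by 1 each position. The shift increases by 1 at each position, starting from +8: 8, 9, 10, ….
Reversing it on dnrtoys: d−8=v, n−9=e, r−10=h, t−11=i, o−12=c, y−13=l, s−14=e.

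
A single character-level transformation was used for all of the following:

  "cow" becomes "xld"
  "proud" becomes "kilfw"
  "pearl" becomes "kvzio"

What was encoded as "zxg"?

act

Letters are reflected about the middle of the alphabet (position → 25−position): Atbash.
Reversing it on zxg: z↔a, x↔c, g↔t.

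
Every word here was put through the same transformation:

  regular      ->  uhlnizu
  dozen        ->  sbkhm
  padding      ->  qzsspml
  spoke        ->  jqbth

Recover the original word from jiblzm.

Treating letters as 0–25, the rule is x ↦ 15x + 25 (mod 26).
Decoding jiblzm: j(9)→7·(9−25)≡18=s; i(8)→7·(8−25)≡11=l; b(1)→7·(1−25)≡14=o; l(11)→7·(11−25)≡6=g; z(25)→7·(25−25)≡0=a; m(12)→7·(12−25)≡13=n (all mod 26).

slogan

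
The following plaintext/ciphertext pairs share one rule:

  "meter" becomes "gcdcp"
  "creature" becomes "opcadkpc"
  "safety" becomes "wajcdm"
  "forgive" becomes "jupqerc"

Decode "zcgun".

lemon

m(12)→g(6) and e(4)→c(2) fit y≡7x+0 (mod 26); the inverse of 7 mod 26 is 15. Each letter's alphabet position (a=0..z=25) is mapped through 7·x+0 mod 26 — an affine cipher.
Decoding zcgun: z(25)→15·(25−0)≡11=l; c(2)→15·(2−0)≡4=e; g(6)→15·(6−0)≡12=m; u(20)→15·(20−0)≡14=o; n(13)→15·(13−0)≡13=n (all mod 26).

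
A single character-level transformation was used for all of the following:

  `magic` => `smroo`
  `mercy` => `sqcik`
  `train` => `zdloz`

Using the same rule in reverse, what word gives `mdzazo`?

Shifts by position in magic: pos 0: m→s (+6), pos 1: a→m (+12), pos 2: g→r (+11), pos 3: i→o (+6), pos 4: c→o (+12) — repeating every 3. The shifts repeat in a cycle of length 3: positions 0,1,… shift by +6, +12, +11, then the pattern repeats.
Reversing it on mdzazo: m−6=g, d−12=r, z−11=o, a−6=u, z−12=n, o−11=d.

ground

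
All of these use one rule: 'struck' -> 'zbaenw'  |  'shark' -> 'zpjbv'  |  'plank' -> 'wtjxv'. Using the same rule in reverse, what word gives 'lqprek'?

eighty

Each letter shifts forward by (position + 7), i.e. 7, 8, 9, … — the shift grows by one for each successive letter.
Decoding lqprek: l−7=e, q−8=i, p−9=g, r−10=h, e−11=t, k−12=y.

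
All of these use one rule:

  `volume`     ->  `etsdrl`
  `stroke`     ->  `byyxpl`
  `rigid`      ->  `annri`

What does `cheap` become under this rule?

lmlju

A repeating key of period 3 is used — shifts +9, +5, +7 over and over.
Applying it to cheap: c+9=l, h+5=m, e+7=l, a+9=j, p+5=u.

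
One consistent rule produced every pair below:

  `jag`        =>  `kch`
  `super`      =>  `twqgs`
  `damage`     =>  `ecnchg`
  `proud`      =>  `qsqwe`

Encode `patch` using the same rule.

qcudi

Two shifts are in play — +2 for a/e/i/o/u, +1 for every other letter.
For patch: p(cons)+1=q, a(vowel)+2=c, t(cons)+1=u, c(cons)+1=d, h(cons)+1=i.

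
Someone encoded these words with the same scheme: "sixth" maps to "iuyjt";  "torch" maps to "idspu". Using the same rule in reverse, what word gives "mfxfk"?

Two steps: reverse the string, then apply a Caesar shift of +1.
Reversing it on mfxfk: shift back: m−1=l, f−1=e, x−1=w, f−1=e, k−1=j → lewej; then reverse → jewel.

jewel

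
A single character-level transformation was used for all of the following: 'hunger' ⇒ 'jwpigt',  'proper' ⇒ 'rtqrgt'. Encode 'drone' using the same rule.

Compare letters: h→j is +2, u→w is +2, n→p is +2 — a constant shift. Each letter is shifted forward by 2 in the alphabet (a Caesar shift of +2).
On drone: d+2=f, r+2=t, o+2=q, n+2=p, e+2=g.

ftqpg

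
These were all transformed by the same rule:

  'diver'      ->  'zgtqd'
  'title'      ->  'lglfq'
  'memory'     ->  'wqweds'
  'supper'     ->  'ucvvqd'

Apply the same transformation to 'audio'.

aczge

Treating letters as 0–25, the rule is x ↦ 17x + 0 (mod 26).
For audio: a(0)→17·0+0≡0=a; u(20)→17·20+0≡2=c; d(3)→17·3+0≡25=z; i(8)→17·8+0≡6=g; o(14)→17·14+0≡4=e (all mod 26).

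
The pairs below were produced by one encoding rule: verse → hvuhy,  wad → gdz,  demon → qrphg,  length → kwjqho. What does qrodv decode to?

salon

The output letters match the input read backwards, each shifted +3: verse reversed is esrev. Two steps: reverse the string, then apply a Caesar shift of +3.
Reversing it on qrodv: shift back: q−3=n, r−3=o, o−3=l, d−3=a, v−3=s → nolas; then reverse → salon.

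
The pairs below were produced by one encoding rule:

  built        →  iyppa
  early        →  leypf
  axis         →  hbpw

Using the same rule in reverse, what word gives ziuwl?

sense

Shifts by position in built: pos 0: b→i (+7), pos 1: u→y (+4), pos 2: i→p (+7), pos 3: l→p (+4) — repeating every 2. A repeating key of period 2 is used — shifts +7, +4 over and over.
Undoing it on ziuwl: z−7=s, i−4=e, u−7=n, w−4=s, l−7=e.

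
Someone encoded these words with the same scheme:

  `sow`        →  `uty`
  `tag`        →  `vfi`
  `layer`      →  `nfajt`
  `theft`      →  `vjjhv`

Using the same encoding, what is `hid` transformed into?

jnf

The shift depends on letter class: consonant s→u is +2, but vowel o→t is +5. Vowels shift forward by 5 and consonants shift forward by 2.
On hid: h(cons)+2=j, i(vowel)+5=n, d(cons)+2=f.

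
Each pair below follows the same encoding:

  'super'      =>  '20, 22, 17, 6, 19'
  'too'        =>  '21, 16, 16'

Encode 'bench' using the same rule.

s is letter #19 and maps to 20: an offset of 1. The number is (letter's place in the alphabet, a=1) + 1.
For bench: b=2→3, e=5→6, n=14→15, c=3→4, h=8→9.

3, 6, 15, 4, 9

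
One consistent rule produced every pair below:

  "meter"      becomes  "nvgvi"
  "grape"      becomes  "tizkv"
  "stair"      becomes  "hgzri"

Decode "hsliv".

Each pair mirrors across the alphabet (m↔n, e↔v, t↔g): positions sum to 25. Each letter is replaced by its mirror in the alphabet: a↔z, b↔y, c↔x, and so on (the Atbash cipher).
Reversing it on hsliv: h↔s, s↔h, l↔o, i↔r, v↔e.

shore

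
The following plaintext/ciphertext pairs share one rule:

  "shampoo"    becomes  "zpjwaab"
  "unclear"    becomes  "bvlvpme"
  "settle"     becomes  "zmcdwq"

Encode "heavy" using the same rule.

In shampoo: s→z is +7, h→p is +8, a→j is +9, m→w is +10 — the shift increases by 1 each position. Letter i (0-indexed) is shifted by i+7, so successive shifts are 7, 8, 9, ….
On heavy: h+7=o, e+8=m, a+9=j, v+10=f, y+11=j.

omjfj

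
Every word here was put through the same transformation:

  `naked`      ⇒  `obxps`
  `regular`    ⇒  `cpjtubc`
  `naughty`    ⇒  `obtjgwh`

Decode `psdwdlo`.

edition

n(13)→o(14) and a(0)→b(1) fit y≡23x+1 (mod 26); the inverse of 23 mod 26 is 17. Each letter's alphabet position (a=0..z=25) is mapped through 23·x+1 mod 26 — an affine cipher.
Decoding psdwdlo: p(15)→17·(15−1)≡4=e; s(18)→17·(18−1)≡3=d; d(3)→17·(3−1)≡8=i; w(22)→17·(22−1)≡19=t; d(3)→17·(3−1)≡8=i; l(11)→17·(11−1)≡14=o; o(14)→17·(14−1)≡13=n (all mod 26).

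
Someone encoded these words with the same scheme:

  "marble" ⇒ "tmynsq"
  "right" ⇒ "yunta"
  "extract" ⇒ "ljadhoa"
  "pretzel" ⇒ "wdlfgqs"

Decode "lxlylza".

The shifts repeat in a cycle of length 2: positions 0,1,… shift by +7, +12, then the pattern repeats.
Decoding lxlylza: l−7=e, x−12=l, l−7=e, y−12=m, l−7=e, z−12=n, a−7=t.

element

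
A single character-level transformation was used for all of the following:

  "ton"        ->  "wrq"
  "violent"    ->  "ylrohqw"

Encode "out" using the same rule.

rxw

Compare letters: t→w is +3, o→r is +3, n→q is +3 — a constant shift. It's a constant shift of +3 (ROT3).
On out: o+3=r, u+3=x, t+3=w.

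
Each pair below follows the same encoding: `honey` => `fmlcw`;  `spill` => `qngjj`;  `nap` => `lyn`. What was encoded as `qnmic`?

Compare letters: h→f is +24, o→m is +24, n→l is +24 — a constant shift. It's a constant shift of +24 (ROT24).
Decoding qnmic: q−24=s, n−24=p, m−24=o, i−24=k, c−24=e.

spoke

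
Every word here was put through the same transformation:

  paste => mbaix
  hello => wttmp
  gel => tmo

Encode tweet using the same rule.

The output letters match the input read backwards, each shifted +8: paste reversed is etsap. Read the word backwards and shift each letter +8.
For tweet: reverse → teewt; then shift: t+8=b, e+8=m, e+8=m, w+8=e, t+8=b.

bmmeb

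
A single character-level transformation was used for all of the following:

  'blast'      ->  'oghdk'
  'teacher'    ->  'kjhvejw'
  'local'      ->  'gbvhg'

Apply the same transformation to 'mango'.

b(1)→o(14) and l(11)→g(6) fit y≡7x+7 (mod 26); the inverse of 7 mod 26 is 15. Treating letters as 0–25, the rule is x ↦ 7x + 7 (mod 26).
For mango: m(12)→7·12+7≡13=n; a(0)→7·0+7≡7=h; n(13)→7·13+7≡20=u; g(6)→7·6+7≡23=x; o(14)→7·14+7≡1=b (all mod 26).

nhuxb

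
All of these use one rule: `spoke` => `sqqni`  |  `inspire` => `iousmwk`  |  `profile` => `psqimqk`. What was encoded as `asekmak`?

archive

In spoke: s→s is +0, p→q is +1, o→q is +2, k→n is +3 — the shift increases by 1 each position. Each letter shifts forward by its position index (0, 1, 2, …) — the shift grows by one for each successive letter.
Reversing it on asekmak: a−0=a, s−1=r, e−2=c, k−3=h, m−4=i, a−5=v, k−6=e.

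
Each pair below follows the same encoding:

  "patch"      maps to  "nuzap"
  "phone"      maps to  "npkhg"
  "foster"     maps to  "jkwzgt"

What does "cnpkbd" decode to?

p(15)→n(13) and a(0)→u(20) fit y≡3x+20 (mod 26); the inverse of 3 mod 26 is 9. This is an affine cipher: with a=0,…,z=25, each position x becomes (3x+20) mod 26.
Reversing it on cnpkbd: c(2)→9·(2−20)≡20=u; n(13)→9·(13−20)≡15=p; p(15)→9·(15−20)≡7=h; k(10)→9·(10−20)≡14=o; b(1)→9·(1−20)≡11=l; d(3)→9·(3−20)≡3=d (all mod 26).

uphold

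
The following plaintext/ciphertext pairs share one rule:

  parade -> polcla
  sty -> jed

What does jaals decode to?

Two steps: reverse the string, then apply a Caesar shift of +11.
Reversing it on jaals: shift back: j−11=y, a−11=p, a−11=p, l−11=a, s−11=h → yppah; then reverse → happy.

happy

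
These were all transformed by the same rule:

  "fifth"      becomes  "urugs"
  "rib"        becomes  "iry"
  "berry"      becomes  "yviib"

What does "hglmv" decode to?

stone

Each pair mirrors across the alphabet (f↔u, i↔r, f↔u): positions sum to 25. This is the alphabet-reversal cipher (Atbash): a becomes z, b becomes y, etc.
Undoing it on hglmv: h↔s, g↔t, l↔o, m↔n, v↔e.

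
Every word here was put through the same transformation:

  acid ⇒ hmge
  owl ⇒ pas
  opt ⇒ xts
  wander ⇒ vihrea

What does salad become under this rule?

hepew

The output letters match the input read backwards, each shifted +4: acid reversed is dica. The word is reversed, then every letter is shifted forward by 4.
On salad: reverse → dalas; then shift: d+4=h, a+4=e, l+4=p, a+4=e, s+4=w.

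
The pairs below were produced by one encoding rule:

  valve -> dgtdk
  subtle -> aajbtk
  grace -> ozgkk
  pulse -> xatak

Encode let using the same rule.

The shift depends on letter class: consonant v→d is +8, but vowel a→g is +6. Two shifts are in play — +6 for a/e/i/o/u, +8 for every other letter.
On let: l(cons)+8=t, e(vowel)+6=k, t(cons)+8=b.

tkb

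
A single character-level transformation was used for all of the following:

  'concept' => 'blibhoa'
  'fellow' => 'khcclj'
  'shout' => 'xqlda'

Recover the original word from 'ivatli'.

c(2)→b(1) and o(14)→l(11) fit y≡3x+21 (mod 26); the inverse of 3 mod 26 is 9. This is an affine cipher: with a=0,…,z=25, each position x becomes (3x+21) mod 26.
Undoing it on ivatli: i(8)→9·(8−21)≡13=n; v(21)→9·(21−21)≡0=a; a(0)→9·(0−21)≡19=t; t(19)→9·(19−21)≡8=i; l(11)→9·(11−21)≡14=o; i(8)→9·(8−21)≡13=n (all mod 26).

nation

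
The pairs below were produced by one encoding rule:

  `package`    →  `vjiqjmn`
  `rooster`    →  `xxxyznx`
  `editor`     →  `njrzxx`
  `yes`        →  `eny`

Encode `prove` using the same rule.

vxxbn

The shift depends on letter class: consonant p→v is +6, but vowel a→j is +9. Two shifts are in play — +9 for a/e/i/o/u, +6 for every other letter.
On prove: p(cons)+6=v, r(cons)+6=x, o(vowel)+9=x, v(cons)+6=b, e(vowel)+9=n.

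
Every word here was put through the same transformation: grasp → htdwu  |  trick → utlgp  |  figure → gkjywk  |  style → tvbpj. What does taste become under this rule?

Letter i (0-indexed) is shifted by i+1, so successive shifts are 1, 2, 3, ….
Applying it to taste: t+1=u, a+2=c, s+3=v, t+4=x, e+5=j.

ucvxj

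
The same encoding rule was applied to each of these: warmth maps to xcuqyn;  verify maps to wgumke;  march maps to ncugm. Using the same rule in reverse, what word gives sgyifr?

reveal

In warmth: w→x is +1, a→c is +2, r→u is +3, m→q is +4 — the shift increases by 1 each position. Letter i (0-indexed) is shifted by i+1, so successive shifts are 1, 2, 3, ….
Undoing it on sgyifr: s−1=r, g−2=e, y−3=v, i−4=e, f−5=a, r−6=l.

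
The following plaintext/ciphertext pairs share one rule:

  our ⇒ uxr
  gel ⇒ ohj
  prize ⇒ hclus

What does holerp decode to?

The output letters match the input read backwards, each shifted +3: our reversed is ruo. Read the word backwards and shift each letter +3.
Undoing it on holerp: shift back: h−3=e, o−3=l, l−3=i, e−3=b, r−3=o, p−3=m → elibom; then reverse → mobile.

mobile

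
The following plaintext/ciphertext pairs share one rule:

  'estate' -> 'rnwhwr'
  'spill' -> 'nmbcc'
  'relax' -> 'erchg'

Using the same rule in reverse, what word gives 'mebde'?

prior

e(4)→r(17) and s(18)→n(13) fit y≡9x+7 (mod 26); the inverse of 9 mod 26 is 3. Each letter's alphabet position (a=0..z=25) is mapped through 9·x+7 mod 26 — an affine cipher.
Decoding mebde: m(12)→3·(12−7)≡15=p; e(4)→3·(4−7)≡17=r; b(1)→3·(1−7)≡8=i; d(3)→3·(3−7)≡14=o; e(4)→3·(4−7)≡17=r (all mod 26).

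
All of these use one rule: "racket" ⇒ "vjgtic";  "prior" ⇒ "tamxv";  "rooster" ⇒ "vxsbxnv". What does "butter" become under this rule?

fdxcia

A repeating key of period 2 is used — shifts +4, +9 over and over.
Applying it to butter: b+4=f, u+9=d, t+4=x, t+9=c, e+4=i, r+9=a.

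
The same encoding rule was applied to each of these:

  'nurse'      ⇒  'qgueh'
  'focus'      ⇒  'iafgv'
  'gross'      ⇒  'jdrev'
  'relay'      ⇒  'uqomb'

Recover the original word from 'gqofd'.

delta

Shifts by position in nurse: pos 0: n→q (+3), pos 1: u→g (+12), pos 2: r→u (+3), pos 3: s→e (+12) — repeating every 2. It's a Vigenère-style cipher with numeric key [3,12]: position i shifts by key[i mod 2].
Decoding gqofd: g−3=d, q−12=e, o−3=l, f−12=t, d−3=a.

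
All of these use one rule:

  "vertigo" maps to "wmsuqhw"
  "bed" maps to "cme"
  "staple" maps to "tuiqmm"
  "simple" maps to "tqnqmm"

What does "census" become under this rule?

dmotct

The shift depends on letter class: consonant v→w is +1, but vowel e→m is +8. The rule splits by letter class: vowels +8, consonants +1.
On census: c(cons)+1=d, e(vowel)+8=m, n(cons)+1=o, s(cons)+1=t, u(vowel)+8=c, s(cons)+1=t.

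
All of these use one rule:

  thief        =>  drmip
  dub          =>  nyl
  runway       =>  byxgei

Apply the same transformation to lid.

vmn

The shift depends on letter class: consonant t→d is +10, but vowel i→m is +4. Vowels shift forward by 4 and consonants shift forward by 10.
Applying it to lid: l(cons)+10=v, i(vowel)+4=m, d(cons)+10=n.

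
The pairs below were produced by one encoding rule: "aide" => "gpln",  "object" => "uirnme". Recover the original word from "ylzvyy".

Each letter shifts forward by (position + 6), i.e. 6, 7, 8, … — the shift grows by one for each successive letter.
Reversing it on ylzvyy: y−6=s, l−7=e, z−8=r, v−9=m, y−10=o, y−11=n.

sermon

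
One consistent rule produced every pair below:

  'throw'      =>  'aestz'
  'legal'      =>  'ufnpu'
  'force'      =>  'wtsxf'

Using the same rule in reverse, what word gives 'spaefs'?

rather

Each letter's alphabet position (a=0..z=25) is mapped through 17·x+15 mod 26 — an affine cipher.
Decoding spaefs: s(18)→23·(18−15)≡17=r; p(15)→23·(15−15)≡0=a; a(0)→23·(0−15)≡19=t; e(4)→23·(4−15)≡7=h; f(5)→23·(5−15)≡4=e; s(18)→23·(18−15)≡17=r (all mod 26).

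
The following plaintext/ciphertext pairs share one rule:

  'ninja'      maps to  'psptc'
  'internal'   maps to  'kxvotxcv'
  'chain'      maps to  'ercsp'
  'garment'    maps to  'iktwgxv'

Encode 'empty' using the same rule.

gwrda

Shifts by position in ninja: pos 0: n→p (+2), pos 1: i→s (+10), pos 2: n→p (+2), pos 3: j→t (+10) — repeating every 2. It's a Vigenère-style cipher with numeric key [2,10]: position i shifts by key[i mod 2].
For empty: e+2=g, m+10=w, p+2=r, t+10=d, y+2=a.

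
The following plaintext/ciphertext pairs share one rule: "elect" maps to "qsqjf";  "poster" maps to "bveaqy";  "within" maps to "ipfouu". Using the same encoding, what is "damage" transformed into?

Shifts by position in elect: pos 0: e→q (+12), pos 1: l→s (+7), pos 2: e→q (+12), pos 3: c→j (+7) — repeating every 2. The shifts repeat in a cycle of length 2: positions 0,1,… shift by +12, +7, then the pattern repeats.
Applying it to damage: d+12=p, a+7=h, m+12=y, a+7=h, g+12=s, e+7=l.

phyhsl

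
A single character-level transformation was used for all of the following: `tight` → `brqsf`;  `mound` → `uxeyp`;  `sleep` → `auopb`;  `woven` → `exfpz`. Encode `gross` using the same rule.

In tight: t→b is +8, i→r is +9, g→q is +10, h→s is +11 — the shift increases by 1 each position. The shift increases by 1 at each position, starting from +8: 8, 9, 10, ….
Applying it to gross: g+8=o, r+9=a, o+10=y, s+11=d, s+12=e.

oayde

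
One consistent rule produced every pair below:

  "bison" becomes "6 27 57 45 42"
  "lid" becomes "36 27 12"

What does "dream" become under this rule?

Each letter becomes 3×(its alphabet position, a=1..z=26).
Applying it to dream: d=4→12, r=18→54, e=5→15, a=1→3, m=13→39.

12 54 15 3 39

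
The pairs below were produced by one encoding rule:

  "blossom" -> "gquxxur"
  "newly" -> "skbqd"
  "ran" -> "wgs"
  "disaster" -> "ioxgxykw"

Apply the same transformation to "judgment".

The shift depends on letter class: consonant b→g is +5, but vowel o→u is +6. Two shifts are in play — +6 for a/e/i/o/u, +5 for every other letter.
Applying it to judgment: j(cons)+5=o, u(vowel)+6=a, d(cons)+5=i, g(cons)+5=l, m(cons)+5=r, e(vowel)+6=k, n(cons)+5=s, t(cons)+5=y.

oailrksy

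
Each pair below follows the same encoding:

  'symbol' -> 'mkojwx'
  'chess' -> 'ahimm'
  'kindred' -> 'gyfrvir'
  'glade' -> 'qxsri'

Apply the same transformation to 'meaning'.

oisfyfq

s(18)→m(12) and y(24)→k(10) fit y≡17x+18 (mod 26); the inverse of 17 mod 26 is 23. Each letter's alphabet position (a=0..z=25) is mapped through 17·x+18 mod 26 — an affine cipher.
On meaning: m(12)→17·12+18≡14=o; e(4)→17·4+18≡8=i; a(0)→17·0+18≡18=s; n(13)→17·13+18≡5=f; i(8)→17·8+18≡24=y; n(13)→17·13+18≡5=f; g(6)→17·6+18≡16=q (all mod 26).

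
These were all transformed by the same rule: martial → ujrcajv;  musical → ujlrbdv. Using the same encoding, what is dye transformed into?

The output letters match the input read backwards, each shifted +9: martial reversed is laitram. Two steps: reverse the string, then apply a Caesar shift of +9.
Applying it to dye: reverse → eyd; then shift: e+9=n, y+9=h, d+9=m.

nhm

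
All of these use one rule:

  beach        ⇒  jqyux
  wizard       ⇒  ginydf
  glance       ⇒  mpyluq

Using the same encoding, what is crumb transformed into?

Treating letters as 0–25, the rule is x ↦ 11x + 24 (mod 26).
Applying it to crumb: c(2)→11·2+24≡20=u; r(17)→11·17+24≡3=d; u(20)→11·20+24≡10=k; m(12)→11·12+24≡0=a; b(1)→11·1+24≡9=j (all mod 26).

udkaj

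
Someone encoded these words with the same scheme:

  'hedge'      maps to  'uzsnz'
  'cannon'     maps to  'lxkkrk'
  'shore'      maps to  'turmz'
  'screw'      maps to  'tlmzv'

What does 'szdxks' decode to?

h(7)→u(20) and e(4)→z(25) fit y≡7x+23 (mod 26); the inverse of 7 mod 26 is 15. This is an affine cipher: with a=0,…,z=25, each position x becomes (7x+23) mod 26.
Undoing it on szdxks: s(18)→15·(18−23)≡3=d; z(25)→15·(25−23)≡4=e; d(3)→15·(3−23)≡12=m; x(23)→15·(23−23)≡0=a; k(10)→15·(10−23)≡13=n; s(18)→15·(18−23)≡3=d (all mod 26).

demand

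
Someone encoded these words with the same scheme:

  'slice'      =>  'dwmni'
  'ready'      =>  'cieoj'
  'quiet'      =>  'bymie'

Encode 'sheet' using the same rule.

The shift depends on letter class: consonant s→d is +11, but vowel i→m is +4. Vowels shift forward by 4 and consonants shift forward by 11.
Applying it to sheet: s(cons)+11=d, h(cons)+11=s, e(vowel)+4=i, e(vowel)+4=i, t(cons)+11=e.

dsiie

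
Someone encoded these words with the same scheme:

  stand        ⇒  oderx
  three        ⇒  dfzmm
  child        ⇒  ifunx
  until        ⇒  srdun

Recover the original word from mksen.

equal

s(18)→o(14) and t(19)→d(3) fit y≡15x+4 (mod 26); the inverse of 15 mod 26 is 7. This is an affine cipher: with a=0,…,z=25, each position x becomes (15x+4) mod 26.
Undoing it on mksen: m(12)→7·(12−4)≡4=e; k(10)→7·(10−4)≡16=q; s(18)→7·(18−4)≡20=u; e(4)→7·(4−4)≡0=a; n(13)→7·(13−4)≡11=l (all mod 26).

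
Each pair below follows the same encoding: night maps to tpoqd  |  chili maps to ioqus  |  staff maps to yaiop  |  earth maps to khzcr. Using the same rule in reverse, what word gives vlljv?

pedal

In night: n→t is +6, i→p is +7, g→o is +8, h→q is +9 — the shift increases by 1 each position. Letter i (0-indexed) is shifted by i+6, so successive shifts are 6, 7, 8, ….
Undoing it on vlljv: v−6=p, l−7=e, l−8=d, j−9=a, v−10=l.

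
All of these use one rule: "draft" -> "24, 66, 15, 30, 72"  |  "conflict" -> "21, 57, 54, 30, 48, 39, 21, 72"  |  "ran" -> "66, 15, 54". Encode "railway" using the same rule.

66, 15, 39, 48, 81, 15, 87

The formula is n = 3×(alphabet index, a=1) + 12.
On railway: r=18→66, a=1→15, i=9→39, l=12→48, w=23→81, a=1→15, y=25→87.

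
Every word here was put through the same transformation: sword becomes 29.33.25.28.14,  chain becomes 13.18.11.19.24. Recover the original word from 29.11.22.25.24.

salon

s is letter #19 and maps to 29: an offset of 10. Letters become their 1-based position plus 10 (so a→11, b→12, …).
Decoding 29.11.22.25.24: 29→(29−10)÷1=19=s, 11→(11−10)÷1=1=a, 22→(22−10)÷1=12=l, 25→(25−10)÷1=15=o, 24→(24−10)÷1=14=n.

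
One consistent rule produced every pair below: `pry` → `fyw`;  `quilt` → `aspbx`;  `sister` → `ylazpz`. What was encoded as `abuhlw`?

The output letters match the input read backwards, each shifted +7: pry reversed is yrp. Two steps: reverse the string, then apply a Caesar shift of +7.
Reversing it on abuhlw: shift back: a−7=t, b−7=u, u−7=n, h−7=a, l−7=e, w−7=p → tunaep; then reverse → peanut.

peanut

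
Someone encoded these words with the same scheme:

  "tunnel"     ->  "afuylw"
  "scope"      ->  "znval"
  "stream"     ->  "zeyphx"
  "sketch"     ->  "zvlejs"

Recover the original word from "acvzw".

Shifts by position in tunnel: pos 0: t→a (+7), pos 1: u→f (+11), pos 2: n→u (+7), pos 3: n→y (+11) — repeating every 2. It's a Vigenère-style cipher with numeric key [7,11]: position i shifts by key[i mod 2].
Undoing it on acvzw: a−7=t, c−11=r, v−7=o, z−11=o, w−7=p.

troop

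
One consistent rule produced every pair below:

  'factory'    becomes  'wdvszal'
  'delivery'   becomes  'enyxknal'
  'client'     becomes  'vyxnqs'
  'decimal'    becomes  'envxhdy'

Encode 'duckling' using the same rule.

ebvpyxqf

f(5)→w(22) and a(0)→d(3) fit y≡9x+3 (mod 26); the inverse of 9 mod 26 is 3. Treating letters as 0–25, the rule is x ↦ 9x + 3 (mod 26).
Applying it to duckling: d(3)→9·3+3≡4=e; u(20)→9·20+3≡1=b; c(2)→9·2+3≡21=v; k(10)→9·10+3≡15=p; l(11)→9·11+3≡24=y; i(8)→9·8+3≡23=x; n(13)→9·13+3≡16=q; g(6)→9·6+3≡5=f (all mod 26).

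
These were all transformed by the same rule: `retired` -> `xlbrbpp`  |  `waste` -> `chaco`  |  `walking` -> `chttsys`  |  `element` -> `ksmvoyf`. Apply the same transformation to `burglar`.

In retired: r→x is +6, e→l is +7, t→b is +8, i→r is +9 — the shift increases by 1 each position. The shift increases by 1 at each position, starting from +6: 6, 7, 8, ….
For burglar: b+6=h, u+7=b, r+8=z, g+9=p, l+10=v, a+11=l, r+12=d.

hbzpvld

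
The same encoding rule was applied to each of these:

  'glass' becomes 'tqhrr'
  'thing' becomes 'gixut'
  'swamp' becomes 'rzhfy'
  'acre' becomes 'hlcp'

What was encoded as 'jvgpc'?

Treating letters as 0–25, the rule is x ↦ 15x + 7 (mod 26).
Decoding jvgpc: j(9)→7·(9−7)≡14=o; v(21)→7·(21−7)≡20=u; g(6)→7·(6−7)≡19=t; p(15)→7·(15−7)≡4=e; c(2)→7·(2−7)≡17=r (all mod 26).

outer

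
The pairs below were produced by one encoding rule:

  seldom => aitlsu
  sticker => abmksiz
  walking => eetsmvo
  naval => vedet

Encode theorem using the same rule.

bpisziu

The shift depends on letter class: consonant s→a is +8, but vowel e→i is +4. The rule splits by letter class: vowels +4, consonants +8.
On theorem: t(cons)+8=b, h(cons)+8=p, e(vowel)+4=i, o(vowel)+4=s, r(cons)+8=z, e(vowel)+4=i, m(cons)+8=u.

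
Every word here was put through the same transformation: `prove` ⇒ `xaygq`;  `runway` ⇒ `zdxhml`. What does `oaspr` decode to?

grief

In prove: p→x is +8, r→a is +9, o→y is +10, v→g is +11 — the shift increases by 1 each position. The shift increases by 1 at each position, starting from +8: 8, 9, 10, ….
Undoing it on oaspr: o−8=g, a−9=r, s−10=i, p−11=e, r−12=f.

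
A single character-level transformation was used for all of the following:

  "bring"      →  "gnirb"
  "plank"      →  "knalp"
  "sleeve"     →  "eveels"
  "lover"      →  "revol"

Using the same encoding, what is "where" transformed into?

The output letters match the input read backwards: bring reversed is gnirb. It's just the letters in reverse order.
Applying it to where: reverse → erehw.

erehw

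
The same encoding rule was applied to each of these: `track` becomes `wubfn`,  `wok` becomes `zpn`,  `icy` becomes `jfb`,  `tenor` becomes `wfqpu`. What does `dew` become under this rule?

gfz

Vowels shift forward by 1 and consonants shift forward by 3.
For dew: d(cons)+3=g, e(vowel)+1=f, w(cons)+3=z.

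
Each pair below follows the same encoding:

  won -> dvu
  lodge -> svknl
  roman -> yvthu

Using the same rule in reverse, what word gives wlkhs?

pedal

Compare letters: w→d is +7, o→v is +7, n→u is +7 — a constant shift. This is a Caesar cipher with shift 7.
Decoding wlkhs: w−7=p, l−7=e, k−7=d, h−7=a, s−7=l.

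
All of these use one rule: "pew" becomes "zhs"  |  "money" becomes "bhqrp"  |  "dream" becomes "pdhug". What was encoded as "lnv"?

The word is reversed, then every letter is shifted forward by 3.
Decoding lnv: shift back: l−3=i, n−3=k, v−3=s → iks; then reverse → ski.

ski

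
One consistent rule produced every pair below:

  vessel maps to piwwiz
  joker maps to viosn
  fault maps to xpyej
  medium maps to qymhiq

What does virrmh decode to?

dinner

The output letters match the input read backwards, each shifted +4: vessel reversed is lessev. The word is reversed, then every letter is shifted forward by 4.
Reversing it on virrmh: shift back: v−4=r, i−4=e, r−4=n, r−4=n, m−4=i, h−4=d → rennid; then reverse → dinner.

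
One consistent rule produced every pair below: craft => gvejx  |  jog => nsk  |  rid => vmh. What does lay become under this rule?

pec

Compare letters: c→g is +4, r→v is +4, a→e is +4 — a constant shift. Each letter is shifted forward by 4 in the alphabet (a Caesar shift of +4).
Applying it to lay: l+4=p, a+4=e, y+4=c.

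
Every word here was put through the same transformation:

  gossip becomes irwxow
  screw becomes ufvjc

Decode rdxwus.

In gossip: g→i is +2, o→r is +3, s→w is +4, s→x is +5 — the shift increases by 1 each position. Each letter shifts forward by (position + 2), i.e. 2, 3, 4, … — the shift grows by one for each successive letter.
Reversing it on rdxwus: r−2=p, d−3=a, x−4=t, w−5=r, u−6=o, s−7=l.

patrol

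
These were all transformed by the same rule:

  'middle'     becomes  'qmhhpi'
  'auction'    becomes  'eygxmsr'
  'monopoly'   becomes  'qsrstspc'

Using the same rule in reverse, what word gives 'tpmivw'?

This is a Caesar cipher with shift 4.
Undoing it on tpmivw: t−4=p, p−4=l, m−4=i, i−4=e, v−4=r, w−4=s.

pliers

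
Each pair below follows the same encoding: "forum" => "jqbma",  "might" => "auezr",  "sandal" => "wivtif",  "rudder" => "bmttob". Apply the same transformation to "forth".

Treating letters as 0–25, the rule is x ↦ 21x + 8 (mod 26).
Applying it to forth: f(5)→21·5+8≡9=j; o(14)→21·14+8≡16=q; r(17)→21·17+8≡1=b; t(19)→21·19+8≡17=r; h(7)→21·7+8≡25=z (all mod 26).

jqbrz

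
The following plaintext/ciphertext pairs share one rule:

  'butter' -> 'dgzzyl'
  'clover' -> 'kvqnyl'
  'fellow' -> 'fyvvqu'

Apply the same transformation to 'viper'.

naxyl

b(1)→d(3) and u(20)→g(6) fit y≡7x+22 (mod 26); the inverse of 7 mod 26 is 15. Each letter's alphabet position (a=0..z=25) is mapped through 7·x+22 mod 26 — an affine cipher.
For viper: v(21)→7·21+22≡13=n; i(8)→7·8+22≡0=a; p(15)→7·15+22≡23=x; e(4)→7·4+22≡24=y; r(17)→7·17+22≡11=l (all mod 26).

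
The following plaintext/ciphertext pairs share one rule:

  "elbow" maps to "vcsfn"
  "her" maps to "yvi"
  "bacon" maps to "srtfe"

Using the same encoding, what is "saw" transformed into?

Compare letters: e→v is +17, l→c is +17, b→s is +17 — a constant shift. This is a Caesar cipher with shift 17.
For saw: s+17=j, a+17=r, w+17=n.

jrn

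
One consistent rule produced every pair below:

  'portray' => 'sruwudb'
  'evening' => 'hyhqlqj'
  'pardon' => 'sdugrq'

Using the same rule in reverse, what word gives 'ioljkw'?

flight

Every letter moves 3 places later in the alphabet, wrapping around z→a.
Decoding ioljkw: i−3=f, o−3=l, l−3=i, j−3=g, k−3=h, w−3=t.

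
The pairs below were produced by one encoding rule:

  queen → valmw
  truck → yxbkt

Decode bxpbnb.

writer

In queen: q→v is +5, u→a is +6, e→l is +7, e→m is +8 — the shift increases by 1 each position. Letter i (0-indexed) is shifted by i+5, so successive shifts are 5, 6, 7, ….
Undoing it on bxpbnb: b−5=w, x−6=r, p−7=i, b−8=t, n−9=e, b−10=r.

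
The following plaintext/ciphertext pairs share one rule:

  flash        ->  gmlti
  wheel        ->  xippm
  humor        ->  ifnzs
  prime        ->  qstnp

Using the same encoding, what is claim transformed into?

The shift depends on letter class: consonant f→g is +1, but vowel a→l is +11. Two shifts are in play — +11 for a/e/i/o/u, +1 for every other letter.
For claim: c(cons)+1=d, l(cons)+1=m, a(vowel)+11=l, i(vowel)+11=t, m(cons)+1=n.

dmltn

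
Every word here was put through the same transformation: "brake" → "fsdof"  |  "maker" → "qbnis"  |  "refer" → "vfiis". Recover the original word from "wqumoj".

Shifts by position in brake: pos 0: b→f (+4), pos 1: r→s (+1), pos 2: a→d (+3), pos 3: k→o (+4), pos 4: e→f (+1) — repeating every 3. A repeating key of period 3 is used — shifts +4, +1, +3 over and over.
Reversing it on wqumoj: w−4=s, q−1=p, u−3=r, m−4=i, o−1=n, j−3=g.

spring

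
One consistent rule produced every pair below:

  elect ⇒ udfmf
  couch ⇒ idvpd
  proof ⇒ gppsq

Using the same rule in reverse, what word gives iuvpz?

youth

The output letters match the input read backwards, each shifted +1: elect reversed is tcele. Read the word backwards and shift each letter +1.
Reversing it on iuvpz: shift back: i−1=h, u−1=t, v−1=u, p−1=o, z−1=y → htuoy; then reverse → youth.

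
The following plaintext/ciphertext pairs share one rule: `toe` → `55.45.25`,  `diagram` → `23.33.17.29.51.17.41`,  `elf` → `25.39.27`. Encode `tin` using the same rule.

55.33.43

t(#20)→55 and o(#15)→45: differences scale by 2, so n = 2·pos + 15. With a=1..z=26, the number is 2·pos + 15.
Applying it to tin: t=20→55, i=9→33, n=14→43.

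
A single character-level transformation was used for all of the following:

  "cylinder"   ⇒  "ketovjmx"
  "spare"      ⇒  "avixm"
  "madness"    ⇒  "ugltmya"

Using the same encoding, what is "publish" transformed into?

Shifts by position in cylinder: pos 0: c→k (+8), pos 1: y→e (+6), pos 2: l→t (+8), pos 3: i→o (+6) — repeating every 2. A repeating key of period 2 is used — shifts +8, +6 over and over.
For publish: p+8=x, u+6=a, b+8=j, l+6=r, i+8=q, s+6=y, h+8=p.

xajrqyp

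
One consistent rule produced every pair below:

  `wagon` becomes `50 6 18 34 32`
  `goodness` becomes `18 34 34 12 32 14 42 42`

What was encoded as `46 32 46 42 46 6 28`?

The formula is n = 2×(alphabet index, a=1) + 4.
Reversing it on 46 32 46 42 46 6 28: 46→(46−4)÷2=21=u, 32→(32−4)÷2=14=n, 46→(46−4)÷2=21=u, 42→(42−4)÷2=19=s, 46→(46−4)÷2=21=u, 6→(6−4)÷2=1=a, 28→(28−4)÷2=12=l.

unusual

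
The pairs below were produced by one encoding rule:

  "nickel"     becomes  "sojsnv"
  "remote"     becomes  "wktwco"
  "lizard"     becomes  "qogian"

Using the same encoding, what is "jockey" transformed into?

Each letter shifts forward by (position + 5), i.e. 5, 6, 7, … — the shift grows by one for each successive letter.
On jockey: j+5=o, o+6=u, c+7=j, k+8=s, e+9=n, y+10=i.

oujsni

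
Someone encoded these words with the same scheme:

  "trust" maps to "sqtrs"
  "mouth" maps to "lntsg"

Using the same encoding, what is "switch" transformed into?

rvhsbg

Compare letters: t→s is +25, r→q is +25, u→t is +25 — a constant shift. It's a constant shift of +25 (ROT25).
For switch: s+25=r, w+25=v, i+25=h, t+25=s, c+25=b, h+25=g.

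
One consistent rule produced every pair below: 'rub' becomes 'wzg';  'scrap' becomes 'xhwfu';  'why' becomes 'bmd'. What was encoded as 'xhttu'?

scoop

This is a Caesar cipher with shift 5.
Decoding xhttu: x−5=s, h−5=c, t−5=o, t−5=o, u−5=p.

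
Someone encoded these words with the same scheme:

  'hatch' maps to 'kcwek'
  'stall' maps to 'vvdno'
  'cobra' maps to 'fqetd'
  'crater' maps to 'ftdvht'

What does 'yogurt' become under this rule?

Shifts by position in hatch: pos 0: h→k (+3), pos 1: a→c (+2), pos 2: t→w (+3), pos 3: c→e (+2) — repeating every 2. It's a Vigenère-style cipher with numeric key [3,2]: position i shifts by key[i mod 2].
Applying it to yogurt: y+3=b, o+2=q, g+3=j, u+2=w, r+3=u, t+2=v.

bqjwuv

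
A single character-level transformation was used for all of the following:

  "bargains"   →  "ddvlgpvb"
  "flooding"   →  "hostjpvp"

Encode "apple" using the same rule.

cstqk

Each letter shifts forward by (position + 2), i.e. 2, 3, 4, … — the shift grows by one for each successive letter.
Applying it to apple: a+2=c, p+3=s, p+4=t, l+5=q, e+6=k.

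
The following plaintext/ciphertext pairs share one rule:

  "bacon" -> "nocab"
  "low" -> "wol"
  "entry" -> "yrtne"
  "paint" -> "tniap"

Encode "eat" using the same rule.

The word is simply reversed.
On eat: reverse → tae.

tae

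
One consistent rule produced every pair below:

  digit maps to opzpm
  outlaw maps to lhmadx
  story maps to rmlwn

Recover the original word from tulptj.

choice

Each letter's alphabet position (a=0..z=25) is mapped through 21·x+3 mod 26 — an affine cipher.
Reversing it on tulptj: t(19)→5·(19−3)≡2=c; u(20)→5·(20−3)≡7=h; l(11)→5·(11−3)≡14=o; p(15)→5·(15−3)≡8=i; t(19)→5·(19−3)≡2=c; j(9)→5·(9−3)≡4=e (all mod 26).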